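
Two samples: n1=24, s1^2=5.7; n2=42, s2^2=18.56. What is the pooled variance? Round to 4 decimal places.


sp^2 = ((n1-1)*s1^2 + (n2-1)*s2^2)/(n1+n2-2)
(n1-1)*s1^2 = 23 * 5.7 = 131.1
(n2-1)*s2^2 = 41 * 18.56 = 760.96
numerator = 131.1 + 760.96 = 892.06
n1+n2-2 = 64
sp^2 = 892.06 / 64 = 44603/3200 ≈ 13.938438

13.9384


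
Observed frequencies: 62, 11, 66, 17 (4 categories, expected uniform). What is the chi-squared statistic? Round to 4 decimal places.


chi2 = sum((O-E)^2/E), E = total/4
total = 156, E = 156/4 = 39
(62 - 39)^2 / 39 = 529 / 39 = 529/39 ≈ 13.564103
(11 - 39)^2 / 39 = 784 / 39 = 784/39 ≈ 20.102564
(66 - 39)^2 / 39 = 729 / 39 = 243/13 ≈ 18.692308
(17 - 39)^2 / 39 = 484 / 39 = 484/39 ≈ 12.410256
chi2 = 842/13 ≈ 64.769231

64.7692


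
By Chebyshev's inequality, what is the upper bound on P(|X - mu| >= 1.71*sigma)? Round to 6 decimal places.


P <= 1/k^2
k^2 = 1.71^2 = 2.9241
1/k^2 = 1 / 2.9241 ≈ 0.34198557

0.341986


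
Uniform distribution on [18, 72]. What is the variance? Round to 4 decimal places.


Var = (b-a)^2 / 12
(b-a)^2 = (72 - 18)^2 = 2916
Var = 2916/12 = 243

243.0000


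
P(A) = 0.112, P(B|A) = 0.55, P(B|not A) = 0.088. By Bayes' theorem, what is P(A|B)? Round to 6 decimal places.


P(A|B) = P(B|A)*P(A) / P(B), P(B) = P(B|A)*P(A) + P(B|not A)*P(not A)
P(B|A)*P(A) = 0.55 * 0.112 = 0.0616
P(B|not A)*P(not A) = 0.088 * 0.888 = 0.078144
P(B) = 0.0616 + 0.078144 = 0.139744
P(A|B) = 0.0616 / 0.139744 = 175/397 ≈ 0.44080605

0.440806


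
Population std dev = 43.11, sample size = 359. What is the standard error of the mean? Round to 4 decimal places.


SE = sigma / sqrt(n)
sqrt(359) ≈ 18.947295
SE = 43.11 / 18.947295 ≈ 2.275259

2.2753


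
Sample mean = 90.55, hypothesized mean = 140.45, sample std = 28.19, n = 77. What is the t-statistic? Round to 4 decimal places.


t = (xbar - mu0) / (s/sqrt(n))
xbar - mu0 = 90.55 - 140.45 = -49.9
sqrt(77) ≈ 8.77496439
s/sqrt(n) = 28.19 / 8.77496439 ≈ 3.21254865
t = -49.9 / 3.21254865 ≈ -15.532839

-15.5328


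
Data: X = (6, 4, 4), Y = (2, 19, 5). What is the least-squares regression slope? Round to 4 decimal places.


b = sum((xi-xbar)(yi-ybar)) / sum((xi-xbar)^2)
n = 3, xbar = 14/3 ≈ 4.666667, ybar = 26/3 ≈ 8.666667
Sxy = sum((xi-xbar)(yi-ybar)) = -40/3 ≈ -13.333333
Sxx = sum((xi-xbar)^2) = 8/3 ≈ 2.666667
b = Sxy / Sxx = -5

-5.0000


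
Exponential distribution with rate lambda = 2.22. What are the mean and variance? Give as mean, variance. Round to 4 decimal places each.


mean = 1/lam, var = 1/lam^2
mean = 1 / 2.22 = 50/111 ≈ 0.450450
lam^2 = 2.22^2 = 4.9284
var = 1 / 4.9284 ≈ 0.202906

0.4505, 0.2029


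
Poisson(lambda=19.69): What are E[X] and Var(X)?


E[X] = Var(X) = lambda = 19.69

19.69, 19.69


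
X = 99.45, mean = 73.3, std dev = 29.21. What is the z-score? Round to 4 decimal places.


z = (X - mu) / sigma
X - mu = 99.45 - 73.3 = 26.15
z = 26.15 / 29.21 = 2615/2921 ≈ 0.895241

0.8952


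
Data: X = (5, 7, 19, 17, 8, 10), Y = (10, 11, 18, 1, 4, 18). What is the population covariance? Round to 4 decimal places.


Cov = (1/n)*sum((xi-xbar)(yi-ybar))
n = 6, xbar = 66/6 = 11, ybar = 62/6 = 31/3 ≈ 10.333333
sum((xi-xbar)(yi-ybar)) = 16
Cov = 16 / 6 = 8/3 ≈ 2.666667

2.6667


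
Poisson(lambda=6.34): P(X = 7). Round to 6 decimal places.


P = e^(-lam) * lam^k / k!
e^(-6.34) ≈ 0.001764302
lam^k = 6.34^7 ≈ 411741.654367
k! = 7! = 5040
P = 0.001764302 * 411741.654367 / 5040 ≈ 0.144134

0.144134


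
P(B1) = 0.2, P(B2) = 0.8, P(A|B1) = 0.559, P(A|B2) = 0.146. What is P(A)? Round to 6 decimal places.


P(A) = P(A|B1)*P(B1) + P(A|B2)*P(B2)
P(A|B1)*P(B1) = 0.559 * 0.2 = 0.1118
P(A|B2)*P(B2) = 0.146 * 0.8 = 0.1168
P(A) = 0.1118 + 0.1168 = 0.2286

0.228600


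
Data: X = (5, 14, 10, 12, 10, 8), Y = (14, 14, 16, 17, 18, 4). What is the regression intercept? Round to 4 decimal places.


a = ybar - b*xbar, where b = sum((xi-xbar)(yi-ybar)) / sum((xi-xbar)^2)
n = 6, xbar = 59/6 ≈ 9.833333, ybar = 83/6 ≈ 13.833333
Sxy = sum((xi-xbar)(yi-ybar)) = 155/6 ≈ 25.833333
Sxx = sum((xi-xbar)^2) = 293/6 ≈ 48.833333
b = Sxy / Sxx = 155/293 ≈ 0.529010
a = 13.833333 - 0.529010 * 9.833333 = 2529/293 ≈ 8.631399

8.6314


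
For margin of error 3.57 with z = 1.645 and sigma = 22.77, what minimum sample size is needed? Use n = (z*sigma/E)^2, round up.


z*sigma/E = 1.645 * 22.77 / 3.57 = 35673/3400 ≈ 10.492059
(z*sigma/E)^2 ≈ 110.083298
round up: n = 111

111


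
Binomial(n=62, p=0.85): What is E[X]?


E[X] = n*p = 62 * 0.85 = 52.7

52.7


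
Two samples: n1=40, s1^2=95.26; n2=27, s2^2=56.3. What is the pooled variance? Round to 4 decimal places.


sp^2 = ((n1-1)*s1^2 + (n2-1)*s2^2)/(n1+n2-2)
(n1-1)*s1^2 = 39 * 95.26 = 3715.14
(n2-1)*s2^2 = 26 * 56.3 = 1463.8
numerator = 3715.14 + 1463.8 = 5178.94
n1+n2-2 = 65
sp^2 = 5178.94 / 65 = 79.676

79.6760


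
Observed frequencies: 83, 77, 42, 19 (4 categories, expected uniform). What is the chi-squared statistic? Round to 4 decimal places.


chi2 = sum((O-E)^2/E), E = total/4
total = 221, E = 221/4 = 55.25
(83 - 55.25)^2 / 55.25 = 770.0625 / 55.25 = 12321/884 ≈ 13.937783
(77 - 55.25)^2 / 55.25 = 473.0625 / 55.25 = 7569/884 ≈ 8.562217
(42 - 55.25)^2 / 55.25 = 175.5625 / 55.25 = 2809/884 ≈ 3.177602
(19 - 55.25)^2 / 55.25 = 1314.0625 / 55.25 = 21025/884 ≈ 23.783937
chi2 = 643/13 ≈ 49.461538

49.4615


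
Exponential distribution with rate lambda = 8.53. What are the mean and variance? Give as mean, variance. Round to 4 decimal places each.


mean = 1/lam, var = 1/lam^2
mean = 1 / 8.53 = 100/853 ≈ 0.117233
lam^2 = 8.53^2 = 72.7609
var = 1 / 72.7609 ≈ 0.013744

0.1172, 0.0137


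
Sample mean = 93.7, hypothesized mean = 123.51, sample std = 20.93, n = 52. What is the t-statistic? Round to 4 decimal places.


t = (xbar - mu0) / (s/sqrt(n))
xbar - mu0 = 93.7 - 123.51 = -29.81
sqrt(52) ≈ 7.21110255
s/sqrt(n) = 20.93 / 7.21110255 ≈ 2.90246878
t = -29.81 / 2.90246878 ≈ -10.270567

-10.2706


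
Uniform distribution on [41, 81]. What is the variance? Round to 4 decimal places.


Var = (b-a)^2 / 12
(b-a)^2 = (81 - 41)^2 = 1600
Var = 1600/12 ≈ 133.333333

133.3333


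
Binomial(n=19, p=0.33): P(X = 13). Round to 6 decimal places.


P = C(n,k) * p^k * (1-p)^(n-k)
C(19,13) = 27132
p^k = 0.33^13 ≈ 0.0000005504035
(1-p)^(n-k) = 0.67^6 ≈ 0.09045838
P = 27132 * 0.0000005504035 * 0.09045838 ≈ 0.001351

0.001351


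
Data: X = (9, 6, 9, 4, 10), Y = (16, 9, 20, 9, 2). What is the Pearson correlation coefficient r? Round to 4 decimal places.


r = sum((xi-xbar)(yi-ybar)) / sqrt(sum((xi-xbar)^2) * sum((yi-ybar)^2))
n = 5, xbar = 38/5 = 7.6, ybar = 56/5 = 11.2
Sxy = sum((xi-xbar)(yi-ybar)) = 8.4
Sxx = sum((xi-xbar)^2) = 25.2
Syy = sum((yi-ybar)^2) = 194.8
sqrt(Sxx*Syy) ≈ 70.063971
r = Sxy / sqrt(Sxx*Syy) = 8.4 / 70.063971 ≈ 0.119890

0.1199


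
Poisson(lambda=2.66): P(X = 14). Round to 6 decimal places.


P = e^(-lam) * lam^k / k!
e^(-2.66) ≈ 0.06994822
lam^k = 2.66^14 ≈ 887856.774609
k! = 14! = 87178291200
P = 0.06994822 * 887856.774609 / 87178291200 ≈ 0.000001

0.000001


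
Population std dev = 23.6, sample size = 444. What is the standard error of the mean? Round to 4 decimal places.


SE = sigma / sqrt(n)
sqrt(444) ≈ 21.071308
SE = 23.6 / 21.071308 ≈ 1.120006

1.1200


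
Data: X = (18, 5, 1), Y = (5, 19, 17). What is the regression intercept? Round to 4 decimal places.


a = ybar - b*xbar, where b = sum((xi-xbar)(yi-ybar)) / sum((xi-xbar)^2)
n = 3, xbar = 24/3 = 8, ybar = 41/3 ≈ 13.666667
Sxy = sum((xi-xbar)(yi-ybar)) = -126
Sxx = sum((xi-xbar)^2) = 158
b = Sxy / Sxx = -63/79 ≈ -0.797468
a = 13.666667 - (-0.797468) * 8 = 4751/237 ≈ 20.046414

20.0464


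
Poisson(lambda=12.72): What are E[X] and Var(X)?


E[X] = Var(X) = lambda = 12.72

12.72, 12.72


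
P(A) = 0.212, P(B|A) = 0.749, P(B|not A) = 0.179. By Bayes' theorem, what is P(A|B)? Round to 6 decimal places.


P(A|B) = P(B|A)*P(A) / P(B), P(B) = P(B|A)*P(A) + P(B|not A)*P(not A)
P(B|A)*P(A) = 0.749 * 0.212 = 0.158788
P(B|not A)*P(not A) = 0.179 * 0.788 = 0.141052
P(B) = 0.158788 + 0.141052 = 0.29984
P(A|B) = 0.158788 / 0.29984 ≈ 0.52957577

0.529576


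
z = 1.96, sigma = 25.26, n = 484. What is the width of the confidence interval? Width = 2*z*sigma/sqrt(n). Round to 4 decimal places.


width = 2*z*sigma/sqrt(n)
2*z*sigma = 2 * 1.96 * 25.26 = 99.0192
sqrt(484) = 22
width = 99.0192 / 22 ≈ 4.500873

4.5009


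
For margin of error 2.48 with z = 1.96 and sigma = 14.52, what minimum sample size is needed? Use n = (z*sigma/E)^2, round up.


z*sigma/E = 1.96 * 14.52 / 2.48 = 17787/1550 ≈ 11.475484
(z*sigma/E)^2 ≈ 131.686730
round up: n = 132

132


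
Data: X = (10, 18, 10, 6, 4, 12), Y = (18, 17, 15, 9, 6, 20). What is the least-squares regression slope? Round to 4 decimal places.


b = sum((xi-xbar)(yi-ybar)) / sum((xi-xbar)^2)
n = 6, xbar = 60/6 = 10, ybar = 85/6 ≈ 14.166667
Sxy = sum((xi-xbar)(yi-ybar)) = 104
Sxx = sum((xi-xbar)^2) = 120
b = Sxy / Sxx = 13/15 ≈ 0.866667

0.8667


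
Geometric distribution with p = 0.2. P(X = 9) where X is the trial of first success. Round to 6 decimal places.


P = (1-p)^(k-1) * p
(1-p)^(k-1) = 0.8^8 ≈ 0.1677722
P = 0.1677722 * 0.2 ≈ 0.03355443

0.033554


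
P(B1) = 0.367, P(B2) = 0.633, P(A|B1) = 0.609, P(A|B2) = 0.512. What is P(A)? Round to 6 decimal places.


P(A) = P(A|B1)*P(B1) + P(A|B2)*P(B2)
P(A|B1)*P(B1) = 0.609 * 0.367 = 0.223503
P(A|B2)*P(B2) = 0.512 * 0.633 = 0.324096
P(A) = 0.223503 + 0.324096 = 0.547599

0.547599


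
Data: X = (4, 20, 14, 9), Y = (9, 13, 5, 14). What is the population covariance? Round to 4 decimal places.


Cov = (1/n)*sum((xi-xbar)(yi-ybar))
n = 4, xbar = 47/4 = 11.75, ybar = 41/4 = 10.25
sum((xi-xbar)(yi-ybar)) = 10.25
Cov = 10.25 / 4 = 2.5625

2.5625


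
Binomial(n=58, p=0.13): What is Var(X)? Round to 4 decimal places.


Var = n*p*(1-p) = 58 * 0.13 * 0.87 = 6.5598

6.5598


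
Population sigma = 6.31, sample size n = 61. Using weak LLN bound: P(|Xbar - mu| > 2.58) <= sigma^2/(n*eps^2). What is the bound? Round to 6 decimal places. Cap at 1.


bound = min(1, sigma^2/(n*eps^2))
sigma^2 = 6.31^2 = 39.8161
n*eps^2 = 61 * 2.58^2 = 61 * 6.6564 = 406.0404
sigma^2/(n*eps^2) = 39.8161 / 406.0404 ≈ 0.09805945

0.098059


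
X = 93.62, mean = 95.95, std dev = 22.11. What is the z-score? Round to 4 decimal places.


z = (X - mu) / sigma
X - mu = 93.62 - 95.95 = -2.33
z = -2.33 / 22.11 = -233/2211 ≈ -0.105382

-0.1054


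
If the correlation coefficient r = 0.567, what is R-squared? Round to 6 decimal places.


R^2 = r^2 = (0.567)^2 = 0.321489

0.321489


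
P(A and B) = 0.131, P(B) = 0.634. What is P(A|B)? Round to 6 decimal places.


P(A|B) = P(A and B) / P(B) = 0.131 / 0.634 = 131/634 ≈ 0.20662461

0.206625


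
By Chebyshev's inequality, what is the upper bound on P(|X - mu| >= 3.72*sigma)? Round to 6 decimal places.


P <= 1/k^2
k^2 = 3.72^2 = 13.8384
1/k^2 = 1 / 13.8384 = 625/8649 ≈ 0.07226269

0.072263


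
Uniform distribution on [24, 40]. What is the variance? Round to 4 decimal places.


Var = (b-a)^2 / 12
(b-a)^2 = (40 - 24)^2 = 256
Var = 256/12 ≈ 21.333333

21.3333


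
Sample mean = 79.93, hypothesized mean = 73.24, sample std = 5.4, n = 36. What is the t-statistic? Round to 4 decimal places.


t = (xbar - mu0) / (s/sqrt(n))
xbar - mu0 = 79.93 - 73.24 = 6.69
sqrt(36) = 6
s/sqrt(n) = 5.4 / 6 = 0.9
t = 6.69 / 0.9 = 223/30 ≈ 7.433333

7.4333


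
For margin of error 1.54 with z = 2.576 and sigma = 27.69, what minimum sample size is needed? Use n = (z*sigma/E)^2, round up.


z*sigma/E = 2.576 * 27.69 / 1.54 = 63687/1375 ≈ 46.317818
(z*sigma/E)^2 ≈ 2145.340281
round up: n = 2146

2146


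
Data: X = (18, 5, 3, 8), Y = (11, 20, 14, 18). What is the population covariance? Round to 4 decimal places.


Cov = (1/n)*sum((xi-xbar)(yi-ybar))
n = 4, xbar = 34/4 = 8.5, ybar = 63/4 = 15.75
sum((xi-xbar)(yi-ybar)) = -51.5
Cov = -51.5 / 4 = -12.875

-12.8750


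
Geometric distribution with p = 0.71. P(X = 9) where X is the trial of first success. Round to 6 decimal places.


P = (1-p)^(k-1) * p
(1-p)^(k-1) = 0.29^8 ≈ 0.00005002464
P = 0.00005002464 * 0.71 ≈ 0.00003551750

0.000036


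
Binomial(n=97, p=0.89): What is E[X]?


E[X] = n*p = 97 * 0.89 = 86.33

86.33


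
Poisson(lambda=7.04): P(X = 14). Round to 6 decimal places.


P = e^(-lam) * lam^k / k!
e^(-7.04) ≈ 0.0008761266
lam^k = 7.04^14 ≈ 734543006101.021852
k! = 14! = 87178291200
P = 0.0008761266 * 734543006101.021852 / 87178291200 ≈ 0.007382

0.007382


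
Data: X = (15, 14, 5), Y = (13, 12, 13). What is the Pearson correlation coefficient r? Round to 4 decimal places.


r = sum((xi-xbar)(yi-ybar)) / sqrt(sum((xi-xbar)^2) * sum((yi-ybar)^2))
n = 3, xbar = 34/3 ≈ 11.333333, ybar = 38/3 ≈ 12.666667
Sxy = sum((xi-xbar)(yi-ybar)) = -8/3 ≈ -2.666667
Sxx = sum((xi-xbar)^2) = 182/3 ≈ 60.666667
Syy = sum((yi-ybar)^2) = 2/3 ≈ 0.666667
sqrt(Sxx*Syy) ≈ 6.359595
r = Sxy / sqrt(Sxx*Syy) = -2.666667 / 6.359595 ≈ -0.419314

-0.4193


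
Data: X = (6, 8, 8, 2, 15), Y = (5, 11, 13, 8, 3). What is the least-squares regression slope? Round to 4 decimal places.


b = sum((xi-xbar)(yi-ybar)) / sum((xi-xbar)^2)
n = 5, xbar = 39/5 = 7.8, ybar = 40/5 = 8
Sxy = sum((xi-xbar)(yi-ybar)) = -29
Sxx = sum((xi-xbar)^2) = 88.8
b = Sxy / Sxx = -145/444 ≈ -0.326577

-0.3266


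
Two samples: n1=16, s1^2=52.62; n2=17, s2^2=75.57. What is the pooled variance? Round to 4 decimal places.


sp^2 = ((n1-1)*s1^2 + (n2-1)*s2^2)/(n1+n2-2)
(n1-1)*s1^2 = 15 * 52.62 = 789.3
(n2-1)*s2^2 = 16 * 75.57 = 1209.12
numerator = 789.3 + 1209.12 = 1998.42
n1+n2-2 = 31
sp^2 = 1998.42 / 31 = 99921/1550 ≈ 64.465161

64.4652


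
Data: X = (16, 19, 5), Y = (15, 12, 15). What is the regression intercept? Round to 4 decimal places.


a = ybar - b*xbar, where b = sum((xi-xbar)(yi-ybar)) / sum((xi-xbar)^2)
n = 3, xbar = 40/3 ≈ 13.333333, ybar = 42/3 = 14
Sxy = sum((xi-xbar)(yi-ybar)) = -17
Sxx = sum((xi-xbar)^2) = 326/3 ≈ 108.666667
b = Sxy / Sxx = -51/326 ≈ -0.156442
a = 14 - (-0.156442) * 13.333333 = 2622/163 ≈ 16.085890

16.0859


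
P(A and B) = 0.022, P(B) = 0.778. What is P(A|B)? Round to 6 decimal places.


P(A|B) = P(A and B) / P(B) = 0.022 / 0.778 = 11/389 ≈ 0.02827763

0.028278


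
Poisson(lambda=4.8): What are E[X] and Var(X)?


E[X] = Var(X) = lambda = 4.8

4.8, 4.8


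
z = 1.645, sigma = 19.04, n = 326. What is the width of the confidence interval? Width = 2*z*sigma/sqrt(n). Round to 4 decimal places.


width = 2*z*sigma/sqrt(n)
2*z*sigma = 2 * 1.645 * 19.04 = 62.6416
sqrt(326) ≈ 18.055470
width = 62.6416 / 18.055470 ≈ 3.469397

3.4694


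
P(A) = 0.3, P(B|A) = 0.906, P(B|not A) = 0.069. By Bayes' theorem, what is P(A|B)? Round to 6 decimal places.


P(A|B) = P(B|A)*P(A) / P(B), P(B) = P(B|A)*P(A) + P(B|not A)*P(not A)
P(B|A)*P(A) = 0.906 * 0.3 = 0.2718
P(B|not A)*P(not A) = 0.069 * 0.7 = 0.0483
P(B) = 0.2718 + 0.0483 = 0.3201
P(A|B) = 0.2718 / 0.3201 = 906/1067 ≈ 0.84910965

0.849110


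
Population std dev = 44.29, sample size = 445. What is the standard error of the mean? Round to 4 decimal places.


SE = sigma / sqrt(n)
sqrt(445) ≈ 21.095023
SE = 44.29 / 21.095023 ≈ 2.099547

2.0995


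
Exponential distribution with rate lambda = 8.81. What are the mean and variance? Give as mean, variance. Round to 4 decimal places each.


mean = 1/lam, var = 1/lam^2
mean = 1 / 8.81 = 100/881 ≈ 0.113507
lam^2 = 8.81^2 = 77.6161
var = 1 / 77.6161 ≈ 0.012884

0.1135, 0.0129


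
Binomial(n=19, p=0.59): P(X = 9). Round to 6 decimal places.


P = C(n,k) * p^k * (1-p)^(n-k)
C(19,9) = 92378
p^k = 0.59^9 ≈ 0.008662996
(1-p)^(n-k) = 0.41^10 ≈ 0.0001342266
P = 92378 * 0.008662996 * 0.0001342266 ≈ 0.107418

0.107418


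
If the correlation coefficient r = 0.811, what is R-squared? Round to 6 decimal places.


R^2 = r^2 = (0.811)^2 = 0.657721

0.657721


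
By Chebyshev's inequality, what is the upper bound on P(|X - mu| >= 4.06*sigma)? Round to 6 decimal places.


P <= 1/k^2
k^2 = 4.06^2 = 16.4836
1/k^2 = 1 / 16.4836 ≈ 0.06066636

0.060666


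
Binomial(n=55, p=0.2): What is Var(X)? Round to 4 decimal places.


Var = n*p*(1-p) = 55 * 0.2 * 0.8 = 8.8

8.8000


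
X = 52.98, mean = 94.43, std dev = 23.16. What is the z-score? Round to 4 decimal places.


z = (X - mu) / sigma
X - mu = 52.98 - 94.43 = -41.45
z = -41.45 / 23.16 = -4145/2316 ≈ -1.789724

-1.7897


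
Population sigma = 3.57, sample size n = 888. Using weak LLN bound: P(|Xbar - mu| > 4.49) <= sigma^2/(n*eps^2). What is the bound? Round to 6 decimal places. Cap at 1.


bound = min(1, sigma^2/(n*eps^2))
sigma^2 = 3.57^2 = 12.7449
n*eps^2 = 888 * 4.49^2 = 888 * 20.1601 = 17902.1688
sigma^2/(n*eps^2) = 12.7449 / 17902.1688 ≈ 0.00071192

0.000712


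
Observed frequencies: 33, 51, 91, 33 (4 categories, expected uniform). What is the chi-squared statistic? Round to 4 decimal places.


chi2 = sum((O-E)^2/E), E = total/4
total = 208, E = 208/4 = 52
(33 - 52)^2 / 52 = 361 / 52 = 361/52 ≈ 6.942308
(51 - 52)^2 / 52 = 1 / 52 = 1/52 ≈ 0.019231
(91 - 52)^2 / 52 = 1521 / 52 = 29.25
(33 - 52)^2 / 52 = 361 / 52 = 361/52 ≈ 6.942308
chi2 = 561/13 ≈ 43.153846

43.1538


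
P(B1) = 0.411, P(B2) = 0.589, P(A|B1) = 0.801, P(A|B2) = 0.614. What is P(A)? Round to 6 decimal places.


P(A) = P(A|B1)*P(B1) + P(A|B2)*P(B2)
P(A|B1)*P(B1) = 0.801 * 0.411 = 0.329211
P(A|B2)*P(B2) = 0.614 * 0.589 = 0.361646
P(A) = 0.329211 + 0.361646 = 0.690857

0.690857


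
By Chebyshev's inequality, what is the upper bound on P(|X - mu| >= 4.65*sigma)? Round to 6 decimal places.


P <= 1/k^2
k^2 = 4.65^2 = 21.6225
1/k^2 = 1 / 21.6225 = 400/8649 ≈ 0.04624812

0.046248


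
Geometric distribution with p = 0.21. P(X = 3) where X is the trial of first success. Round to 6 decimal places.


P = (1-p)^(k-1) * p
(1-p)^(k-1) = 0.79^2 = 0.6241
P = 0.6241 * 0.21 = 0.131061

0.131061


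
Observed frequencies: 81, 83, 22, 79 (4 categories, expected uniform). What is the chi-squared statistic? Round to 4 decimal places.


chi2 = sum((O-E)^2/E), E = total/4
total = 265, E = 265/4 = 66.25
(81 - 66.25)^2 / 66.25 = 217.5625 / 66.25 = 3481/1060 ≈ 3.283962
(83 - 66.25)^2 / 66.25 = 280.5625 / 66.25 = 4489/1060 ≈ 4.234906
(22 - 66.25)^2 / 66.25 = 1958.0625 / 66.25 = 31329/1060 ≈ 29.555660
(79 - 66.25)^2 / 66.25 = 162.5625 / 66.25 = 2601/1060 ≈ 2.453774
chi2 = 2095/53 ≈ 39.528302

39.5283


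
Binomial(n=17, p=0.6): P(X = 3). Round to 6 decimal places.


P = C(n,k) * p^k * (1-p)^(n-k)
C(17,3) = 680
p^k = 0.6^3 = 0.216
(1-p)^(n-k) = 0.4^14 ≈ 0.000002684355
P = 680 * 0.216 * 0.000002684355 ≈ 0.000394

0.000394


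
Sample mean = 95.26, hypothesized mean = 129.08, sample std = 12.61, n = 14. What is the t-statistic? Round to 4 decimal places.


t = (xbar - mu0) / (s/sqrt(n))
xbar - mu0 = 95.26 - 129.08 = -33.82
sqrt(14) ≈ 3.74165739
s/sqrt(n) = 12.61 / 3.74165739 ≈ 3.37016426
t = -33.82 / 3.37016426 ≈ -10.035119

-10.0351


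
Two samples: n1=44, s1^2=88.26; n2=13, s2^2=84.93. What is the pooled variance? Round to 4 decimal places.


sp^2 = ((n1-1)*s1^2 + (n2-1)*s2^2)/(n1+n2-2)
(n1-1)*s1^2 = 43 * 88.26 = 3795.18
(n2-1)*s2^2 = 12 * 84.93 = 1019.16
numerator = 3795.18 + 1019.16 = 4814.34
n1+n2-2 = 55
sp^2 = 4814.34 / 55 = 240717/2750 ≈ 87.533455

87.5335


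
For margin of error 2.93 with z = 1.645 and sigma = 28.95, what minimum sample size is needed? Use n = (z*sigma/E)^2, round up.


z*sigma/E = 1.645 * 28.95 / 2.93 ≈ 16.253498
(z*sigma/E)^2 ≈ 264.176207
round up: n = 265

265


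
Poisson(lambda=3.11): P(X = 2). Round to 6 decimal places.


P = e^(-lam) * lam^k / k!
e^(-3.11) ≈ 0.04460096
lam^k = 3.11^2 = 9.6721
k! = 2! = 2
P = 0.04460096 * 9.6721 / 2 ≈ 0.215692

0.215692


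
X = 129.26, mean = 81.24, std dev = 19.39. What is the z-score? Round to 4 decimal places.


z = (X - mu) / sigma
X - mu = 129.26 - 81.24 = 48.02
z = 48.02 / 19.39 = 686/277 ≈ 2.476534

2.4765


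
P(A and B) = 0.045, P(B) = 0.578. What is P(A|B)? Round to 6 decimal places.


P(A|B) = P(A and B) / P(B) = 0.045 / 0.578 = 45/578 ≈ 0.07785467

0.077855


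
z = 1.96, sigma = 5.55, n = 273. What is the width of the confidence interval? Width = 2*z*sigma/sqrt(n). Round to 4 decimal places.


width = 2*z*sigma/sqrt(n)
2*z*sigma = 2 * 1.96 * 5.55 = 21.756
sqrt(273) ≈ 16.522712
width = 21.756 / 16.522712 ≈ 1.316733

1.3167


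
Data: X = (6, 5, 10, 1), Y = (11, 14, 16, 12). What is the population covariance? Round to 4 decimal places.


Cov = (1/n)*sum((xi-xbar)(yi-ybar))
n = 4, xbar = 22/4 = 5.5, ybar = 53/4 = 13.25
sum((xi-xbar)(yi-ybar)) = 16.5
Cov = 16.5 / 4 = 4.125

4.1250


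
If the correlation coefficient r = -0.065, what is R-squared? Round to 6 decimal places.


R^2 = r^2 = (-0.065)^2 = 0.004225

0.004225


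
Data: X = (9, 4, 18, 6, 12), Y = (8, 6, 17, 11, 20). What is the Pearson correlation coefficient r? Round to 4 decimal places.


r = sum((xi-xbar)(yi-ybar)) / sqrt(sum((xi-xbar)^2) * sum((yi-ybar)^2))
n = 5, xbar = 49/5 = 9.8, ybar = 62/5 = 12.4
Sxy = sum((xi-xbar)(yi-ybar)) = 100.4
Sxx = sum((xi-xbar)^2) = 120.8
Syy = sum((yi-ybar)^2) = 141.2
sqrt(Sxx*Syy) ≈ 130.602297
r = Sxy / sqrt(Sxx*Syy) = 100.4 / 130.602297 ≈ 0.768746

0.7687


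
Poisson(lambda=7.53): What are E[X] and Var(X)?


E[X] = Var(X) = lambda = 7.53

7.53, 7.53


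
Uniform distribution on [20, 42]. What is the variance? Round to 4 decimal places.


Var = (b-a)^2 / 12
(b-a)^2 = (42 - 20)^2 = 484
Var = 484/12 ≈ 40.333333

40.3333


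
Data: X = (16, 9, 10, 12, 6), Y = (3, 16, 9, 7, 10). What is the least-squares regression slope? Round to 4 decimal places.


b = sum((xi-xbar)(yi-ybar)) / sum((xi-xbar)^2)
n = 5, xbar = 53/5 = 10.6, ybar = 45/5 = 9
Sxy = sum((xi-xbar)(yi-ybar)) = -51
Sxx = sum((xi-xbar)^2) = 55.2
b = Sxy / Sxx = -85/92 ≈ -0.923913

-0.9239


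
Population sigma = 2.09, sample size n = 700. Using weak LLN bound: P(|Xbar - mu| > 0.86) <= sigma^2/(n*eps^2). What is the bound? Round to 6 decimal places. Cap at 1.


bound = min(1, sigma^2/(n*eps^2))
sigma^2 = 2.09^2 = 4.3681
n*eps^2 = 700 * 0.86^2 = 700 * 0.7396 = 517.72
sigma^2/(n*eps^2) = 4.3681 / 517.72 ≈ 0.00843719

0.008437


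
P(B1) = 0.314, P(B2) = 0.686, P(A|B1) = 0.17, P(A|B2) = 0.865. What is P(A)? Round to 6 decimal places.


P(A) = P(A|B1)*P(B1) + P(A|B2)*P(B2)
P(A|B1)*P(B1) = 0.17 * 0.314 = 0.05338
P(A|B2)*P(B2) = 0.865 * 0.686 = 0.59339
P(A) = 0.05338 + 0.59339 = 0.64677

0.646770


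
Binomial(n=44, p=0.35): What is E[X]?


E[X] = n*p = 44 * 0.35 = 15.4

15.4


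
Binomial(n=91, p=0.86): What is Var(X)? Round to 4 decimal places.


Var = n*p*(1-p) = 91 * 0.86 * 0.14 = 10.9564

10.9564


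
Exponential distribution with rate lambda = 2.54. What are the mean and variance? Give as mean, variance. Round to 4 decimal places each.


mean = 1/lam, var = 1/lam^2
mean = 1 / 2.54 = 50/127 ≈ 0.393701
lam^2 = 2.54^2 = 6.4516
var = 1 / 6.4516 ≈ 0.155000

0.3937, 0.1550


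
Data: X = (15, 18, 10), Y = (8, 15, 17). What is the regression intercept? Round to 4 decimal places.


a = ybar - b*xbar, where b = sum((xi-xbar)(yi-ybar)) / sum((xi-xbar)^2)
n = 3, xbar = 43/3 ≈ 14.333333, ybar = 40/3 ≈ 13.333333
Sxy = sum((xi-xbar)(yi-ybar)) = -40/3 ≈ -13.333333
Sxx = sum((xi-xbar)^2) = 98/3 ≈ 32.666667
b = Sxy / Sxx = -20/49 ≈ -0.408163
a = 13.333333 - (-0.408163) * 14.333333 = 940/49 ≈ 19.183673

19.1837


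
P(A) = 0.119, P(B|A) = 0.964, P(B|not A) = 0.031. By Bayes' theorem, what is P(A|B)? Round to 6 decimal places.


P(A|B) = P(B|A)*P(A) / P(B), P(B) = P(B|A)*P(A) + P(B|not A)*P(not A)
P(B|A)*P(A) = 0.964 * 0.119 = 0.114716
P(B|not A)*P(not A) = 0.031 * 0.881 = 0.027311
P(B) = 0.114716 + 0.027311 = 0.142027
P(A|B) = 0.114716 / 0.142027 ≈ 0.80770558

0.807706


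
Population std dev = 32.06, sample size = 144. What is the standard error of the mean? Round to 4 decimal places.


SE = sigma / sqrt(n)
sqrt(144) = 12
SE = 32.06 / 12 = 1603/600 ≈ 2.671667

2.6717


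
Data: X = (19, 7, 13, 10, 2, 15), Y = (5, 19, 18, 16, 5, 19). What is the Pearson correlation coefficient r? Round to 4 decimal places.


r = sum((xi-xbar)(yi-ybar)) / sqrt(sum((xi-xbar)^2) * sum((yi-ybar)^2))
n = 6, xbar = 66/6 = 11, ybar = 82/6 = 41/3 ≈ 13.666667
Sxy = sum((xi-xbar)(yi-ybar)) = 15
Sxx = sum((xi-xbar)^2) = 182
Syy = sum((yi-ybar)^2) = 694/3 ≈ 231.333333
sqrt(Sxx*Syy) ≈ 205.189343
r = Sxy / sqrt(Sxx*Syy) = 15 / 205.189343 ≈ 0.073103

0.0731


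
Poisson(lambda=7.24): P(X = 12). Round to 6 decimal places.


P = e^(-lam) * lam^k / k!
e^(-7.24) ≈ 0.0007173118
lam^k = 7.24^12 ≈ 20742580984.453376
k! = 12! = 479001600
P = 0.0007173118 * 20742580984.453376 / 479001600 ≈ 0.031062

0.031062


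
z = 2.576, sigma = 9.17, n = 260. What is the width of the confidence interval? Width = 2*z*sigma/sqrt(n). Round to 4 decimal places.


width = 2*z*sigma/sqrt(n)
2*z*sigma = 2 * 2.576 * 9.17 = 47.24384
sqrt(260) ≈ 16.124515
width = 47.24384 / 16.124515 ≈ 2.929939

2.9299


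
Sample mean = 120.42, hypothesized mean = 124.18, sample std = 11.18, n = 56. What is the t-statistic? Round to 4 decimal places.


t = (xbar - mu0) / (s/sqrt(n))
xbar - mu0 = 120.42 - 124.18 = -3.76
sqrt(56) ≈ 7.48331477
s/sqrt(n) = 11.18 / 7.48331477 ≈ 1.49399034
t = -3.76 / 1.49399034 ≈ -2.516750

-2.5167


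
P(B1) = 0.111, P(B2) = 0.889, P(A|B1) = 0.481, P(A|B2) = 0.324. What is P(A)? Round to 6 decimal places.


P(A) = P(A|B1)*P(B1) + P(A|B2)*P(B2)
P(A|B1)*P(B1) = 0.481 * 0.111 = 0.053391
P(A|B2)*P(B2) = 0.324 * 0.889 = 0.288036
P(A) = 0.053391 + 0.288036 = 0.341427

0.341427


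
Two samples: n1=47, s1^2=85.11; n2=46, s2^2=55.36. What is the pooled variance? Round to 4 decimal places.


sp^2 = ((n1-1)*s1^2 + (n2-1)*s2^2)/(n1+n2-2)
(n1-1)*s1^2 = 46 * 85.11 = 3915.06
(n2-1)*s2^2 = 45 * 55.36 = 2491.2
numerator = 3915.06 + 2491.2 = 6406.26
n1+n2-2 = 91
sp^2 = 6406.26 / 91 = 45759/650 ≈ 70.398462

70.3985


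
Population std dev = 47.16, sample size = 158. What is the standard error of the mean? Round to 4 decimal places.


SE = sigma / sqrt(n)
sqrt(158) ≈ 12.569805
SE = 47.16 / 12.569805 ≈ 3.751848

3.7518


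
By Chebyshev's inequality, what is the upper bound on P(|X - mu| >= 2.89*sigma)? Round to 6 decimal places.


P <= 1/k^2
k^2 = 2.89^2 = 8.3521
1/k^2 = 1 / 8.3521 ≈ 0.11973037

0.119730


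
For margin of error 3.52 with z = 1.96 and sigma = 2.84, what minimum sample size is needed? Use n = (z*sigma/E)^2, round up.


z*sigma/E = 1.96 * 2.84 / 3.52 = 3479/2200 ≈ 1.581364
(z*sigma/E)^2 ≈ 2.500711
round up: n = 3

3


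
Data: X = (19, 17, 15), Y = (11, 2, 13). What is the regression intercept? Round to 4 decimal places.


a = ybar - b*xbar, where b = sum((xi-xbar)(yi-ybar)) / sum((xi-xbar)^2)
n = 3, xbar = 51/3 = 17, ybar = 26/3 ≈ 8.666667
Sxy = sum((xi-xbar)(yi-ybar)) = -4
Sxx = sum((xi-xbar)^2) = 8
b = Sxy / Sxx = -0.5
a = 8.666667 - (-0.5) * 17 = 103/6 ≈ 17.166667

17.1667


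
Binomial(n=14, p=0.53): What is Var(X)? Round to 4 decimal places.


Var = n*p*(1-p) = 14 * 0.53 * 0.47 = 3.4874

3.4874


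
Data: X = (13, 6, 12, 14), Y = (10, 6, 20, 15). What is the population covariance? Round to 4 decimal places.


Cov = (1/n)*sum((xi-xbar)(yi-ybar))
n = 4, xbar = 45/4 = 11.25, ybar = 51/4 = 12.75
sum((xi-xbar)(yi-ybar)) = 42.25
Cov = 42.25 / 4 = 10.5625

10.5625


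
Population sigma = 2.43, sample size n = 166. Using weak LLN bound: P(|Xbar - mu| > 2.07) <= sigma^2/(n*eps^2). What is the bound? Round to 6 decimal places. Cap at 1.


bound = min(1, sigma^2/(n*eps^2))
sigma^2 = 2.43^2 = 5.9049
n*eps^2 = 166 * 2.07^2 = 166 * 4.2849 = 711.2934
sigma^2/(n*eps^2) = 5.9049 / 711.2934 ≈ 0.00830164

0.008302


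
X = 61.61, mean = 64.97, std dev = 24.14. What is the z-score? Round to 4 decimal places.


z = (X - mu) / sigma
X - mu = 61.61 - 64.97 = -3.36
z = -3.36 / 24.14 = -168/1207 ≈ -0.139188

-0.1392


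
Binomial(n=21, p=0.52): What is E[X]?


E[X] = n*p = 21 * 0.52 = 10.92

10.92


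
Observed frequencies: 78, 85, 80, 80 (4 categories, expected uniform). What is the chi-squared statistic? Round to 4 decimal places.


chi2 = sum((O-E)^2/E), E = total/4
total = 323, E = 323/4 = 80.75
(78 - 80.75)^2 / 80.75 = 7.5625 / 80.75 = 121/1292 ≈ 0.093653
(85 - 80.75)^2 / 80.75 = 18.0625 / 80.75 = 17/76 ≈ 0.223684
(80 - 80.75)^2 / 80.75 = 0.5625 / 80.75 = 9/1292 ≈ 0.006966
(80 - 80.75)^2 / 80.75 = 0.5625 / 80.75 = 9/1292 ≈ 0.006966
chi2 = 107/323 ≈ 0.331269

0.3313


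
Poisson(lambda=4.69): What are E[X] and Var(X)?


E[X] = Var(X) = lambda = 4.69

4.69, 4.69


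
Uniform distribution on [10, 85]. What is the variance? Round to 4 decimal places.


Var = (b-a)^2 / 12
(b-a)^2 = (85 - 10)^2 = 5625
Var = 5625/12 = 468.75

468.7500


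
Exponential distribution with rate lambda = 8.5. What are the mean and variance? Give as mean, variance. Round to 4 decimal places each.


mean = 1/lam, var = 1/lam^2
mean = 1 / 8.5 = 2/17 ≈ 0.117647
lam^2 = 8.5^2 = 72.25
var = 1 / 72.25 = 4/289 ≈ 0.013841

0.1176, 0.0138


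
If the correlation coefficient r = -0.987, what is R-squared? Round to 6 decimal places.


R^2 = r^2 = (-0.987)^2 = 0.974169

0.974169


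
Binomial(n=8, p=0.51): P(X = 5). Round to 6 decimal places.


P = C(n,k) * p^k * (1-p)^(n-k)
C(8,5) = 56
p^k = 0.51^5 ≈ 0.03450253
(1-p)^(n-k) = 0.49^3 = 0.117649
P = 56 * 0.03450253 * 0.117649 ≈ 0.227315

0.227315


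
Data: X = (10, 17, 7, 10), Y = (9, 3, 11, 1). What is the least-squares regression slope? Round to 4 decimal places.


b = sum((xi-xbar)(yi-ybar)) / sum((xi-xbar)^2)
n = 4, xbar = 44/4 = 11, ybar = 24/4 = 6
Sxy = sum((xi-xbar)(yi-ybar)) = -36
Sxx = sum((xi-xbar)^2) = 54
b = Sxy / Sxx = -2/3 ≈ -0.666667

-0.6667


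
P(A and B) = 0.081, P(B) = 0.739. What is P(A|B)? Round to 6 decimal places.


P(A|B) = P(A and B) / P(B) = 0.081 / 0.739 = 81/739 ≈ 0.10960758

0.109608


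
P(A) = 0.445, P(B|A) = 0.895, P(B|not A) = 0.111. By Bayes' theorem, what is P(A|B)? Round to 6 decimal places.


P(A|B) = P(B|A)*P(A) / P(B), P(B) = P(B|A)*P(A) + P(B|not A)*P(not A)
P(B|A)*P(A) = 0.895 * 0.445 = 0.398275
P(B|not A)*P(not A) = 0.111 * 0.555 = 0.061605
P(B) = 0.398275 + 0.061605 = 0.45988
P(A|B) = 0.398275 / 0.45988 ≈ 0.86604114

0.866041


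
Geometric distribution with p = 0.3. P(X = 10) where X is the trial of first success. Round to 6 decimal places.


P = (1-p)^(k-1) * p
(1-p)^(k-1) = 0.7^9 ≈ 0.04035361
P = 0.04035361 * 0.3 ≈ 0.01210608

0.012106


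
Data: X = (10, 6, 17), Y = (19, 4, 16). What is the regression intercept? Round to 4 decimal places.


a = ybar - b*xbar, where b = sum((xi-xbar)(yi-ybar)) / sum((xi-xbar)^2)
n = 3, xbar = 33/3 = 11, ybar = 39/3 = 13
Sxy = sum((xi-xbar)(yi-ybar)) = 57
Sxx = sum((xi-xbar)^2) = 62
b = Sxy / Sxx = 57/62 ≈ 0.919355
a = 13 - 0.919355 * 11 = 179/62 ≈ 2.887097

2.8871


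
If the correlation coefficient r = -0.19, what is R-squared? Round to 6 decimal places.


R^2 = r^2 = (-0.19)^2 = 0.0361

0.036100


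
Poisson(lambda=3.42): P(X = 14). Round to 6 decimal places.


P = e^(-lam) * lam^k / k!
e^(-3.42) ≈ 0.03271243
lam^k = 3.42^14 ≈ 29947838.661888
k! = 14! = 87178291200
P = 0.03271243 * 29947838.661888 / 87178291200 ≈ 0.000011

0.000011


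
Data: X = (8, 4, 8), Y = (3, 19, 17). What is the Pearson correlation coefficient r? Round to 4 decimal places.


r = sum((xi-xbar)(yi-ybar)) / sqrt(sum((xi-xbar)^2) * sum((yi-ybar)^2))
n = 3, xbar = 20/3 ≈ 6.666667, ybar = 39/3 = 13
Sxy = sum((xi-xbar)(yi-ybar)) = -24
Sxx = sum((xi-xbar)^2) = 32/3 ≈ 10.666667
Syy = sum((yi-ybar)^2) = 152
sqrt(Sxx*Syy) ≈ 40.265784
r = Sxy / sqrt(Sxx*Syy) = -24 / 40.265784 ≈ -0.596040

-0.5960


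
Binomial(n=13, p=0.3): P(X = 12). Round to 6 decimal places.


P = C(n,k) * p^k * (1-p)^(n-k)
C(13,12) = 13
p^k = 0.3^12 = 0.000000531441
(1-p)^(n-k) = 0.7^1 = 0.7
P = 13 * 0.000000531441 * 0.7 ≈ 0.000005

0.000005


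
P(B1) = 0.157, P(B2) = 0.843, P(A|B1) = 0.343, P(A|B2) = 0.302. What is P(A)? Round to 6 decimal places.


P(A) = P(A|B1)*P(B1) + P(A|B2)*P(B2)
P(A|B1)*P(B1) = 0.343 * 0.157 = 0.053851
P(A|B2)*P(B2) = 0.302 * 0.843 = 0.254586
P(A) = 0.053851 + 0.254586 = 0.308437

0.308437


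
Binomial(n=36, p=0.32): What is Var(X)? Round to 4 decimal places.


Var = n*p*(1-p) = 36 * 0.32 * 0.68 = 7.8336

7.8336


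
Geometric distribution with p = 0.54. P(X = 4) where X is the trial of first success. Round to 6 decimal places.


P = (1-p)^(k-1) * p
(1-p)^(k-1) = 0.46^3 = 0.097336
P = 0.097336 * 0.54 = 0.05256144

0.052561


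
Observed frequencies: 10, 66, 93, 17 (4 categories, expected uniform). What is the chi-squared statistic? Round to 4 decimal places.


chi2 = sum((O-E)^2/E), E = total/4
total = 186, E = 186/4 = 46.5
(10 - 46.5)^2 / 46.5 = 1332.25 / 46.5 = 5329/186 ≈ 28.650538
(66 - 46.5)^2 / 46.5 = 380.25 / 46.5 = 507/62 ≈ 8.177419
(93 - 46.5)^2 / 46.5 = 2162.25 / 46.5 = 46.5
(17 - 46.5)^2 / 46.5 = 870.25 / 46.5 = 3481/186 ≈ 18.715054
chi2 = 9490/93 ≈ 102.043011

102.0430


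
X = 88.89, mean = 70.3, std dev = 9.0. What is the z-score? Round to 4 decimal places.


z = (X - mu) / sigma
X - mu = 88.89 - 70.3 = 18.59
z = 18.59 / 9.0 = 1859/900 ≈ 2.065556

2.0656


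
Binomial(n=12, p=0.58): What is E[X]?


E[X] = n*p = 12 * 0.58 = 6.96

6.96


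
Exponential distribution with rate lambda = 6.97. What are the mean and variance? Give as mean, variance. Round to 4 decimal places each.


mean = 1/lam, var = 1/lam^2
mean = 1 / 6.97 = 100/697 ≈ 0.143472
lam^2 = 6.97^2 = 48.5809
var = 1 / 48.5809 ≈ 0.020584

0.1435, 0.0206


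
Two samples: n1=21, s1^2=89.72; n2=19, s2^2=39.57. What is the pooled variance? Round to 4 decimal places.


sp^2 = ((n1-1)*s1^2 + (n2-1)*s2^2)/(n1+n2-2)
(n1-1)*s1^2 = 20 * 89.72 = 1794.4
(n2-1)*s2^2 = 18 * 39.57 = 712.26
numerator = 1794.4 + 712.26 = 2506.66
n1+n2-2 = 38
sp^2 = 2506.66 / 38 = 125333/1900 ≈ 65.964737

65.9647


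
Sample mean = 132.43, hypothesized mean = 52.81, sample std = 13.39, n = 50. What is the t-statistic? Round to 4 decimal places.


t = (xbar - mu0) / (s/sqrt(n))
xbar - mu0 = 132.43 - 52.81 = 79.62
sqrt(50) ≈ 7.07106781
s/sqrt(n) = 13.39 / 7.07106781 ≈ 1.89363196
t = 79.62 / 1.89363196 ≈ 42.046185

42.0462


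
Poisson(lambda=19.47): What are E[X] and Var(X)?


E[X] = Var(X) = lambda = 19.47

19.47, 19.47


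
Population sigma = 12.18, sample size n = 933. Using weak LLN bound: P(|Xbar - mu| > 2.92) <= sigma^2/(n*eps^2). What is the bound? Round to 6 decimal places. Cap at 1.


bound = min(1, sigma^2/(n*eps^2))
sigma^2 = 12.18^2 = 148.3524
n*eps^2 = 933 * 2.92^2 = 933 * 8.5264 = 7955.1312
sigma^2/(n*eps^2) = 148.3524 / 7955.1312 ≈ 0.01864864

0.018649


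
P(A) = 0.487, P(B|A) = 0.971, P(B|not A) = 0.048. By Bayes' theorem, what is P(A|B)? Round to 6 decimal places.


P(A|B) = P(B|A)*P(A) / P(B), P(B) = P(B|A)*P(A) + P(B|not A)*P(not A)
P(B|A)*P(A) = 0.971 * 0.487 = 0.472877
P(B|not A)*P(not A) = 0.048 * 0.513 = 0.024624
P(B) = 0.472877 + 0.024624 = 0.497501
P(A|B) = 0.472877 / 0.497501 ≈ 0.95050462

0.950505


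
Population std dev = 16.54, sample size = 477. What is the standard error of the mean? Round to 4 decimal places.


SE = sigma / sqrt(n)
sqrt(477) ≈ 21.840330
SE = 16.54 / 21.840330 ≈ 0.757315

0.7573


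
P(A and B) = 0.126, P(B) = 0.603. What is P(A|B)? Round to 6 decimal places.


P(A|B) = P(A and B) / P(B) = 0.126 / 0.603 = 14/67 ≈ 0.20895522

0.208955


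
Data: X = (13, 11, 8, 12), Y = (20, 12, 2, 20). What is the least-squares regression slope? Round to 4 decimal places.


b = sum((xi-xbar)(yi-ybar)) / sum((xi-xbar)^2)
n = 4, xbar = 44/4 = 11, ybar = 54/4 = 13.5
Sxy = sum((xi-xbar)(yi-ybar)) = 54
Sxx = sum((xi-xbar)^2) = 14
b = Sxy / Sxx = 27/7 ≈ 3.857143

3.8571


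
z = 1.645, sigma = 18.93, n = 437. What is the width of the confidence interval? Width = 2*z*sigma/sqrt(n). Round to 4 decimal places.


width = 2*z*sigma/sqrt(n)
2*z*sigma = 2 * 1.645 * 18.93 = 62.2797
sqrt(437) ≈ 20.904545
width = 62.2797 / 20.904545 ≈ 2.979242

2.9792


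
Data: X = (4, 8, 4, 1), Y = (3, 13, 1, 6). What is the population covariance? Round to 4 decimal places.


Cov = (1/n)*sum((xi-xbar)(yi-ybar))
n = 4, xbar = 17/4 = 4.25, ybar = 23/4 = 5.75
sum((xi-xbar)(yi-ybar)) = 28.25
Cov = 28.25 / 4 = 7.0625

7.0625


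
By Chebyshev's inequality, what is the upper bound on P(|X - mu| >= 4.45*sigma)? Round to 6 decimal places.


P <= 1/k^2
k^2 = 4.45^2 = 19.8025
1/k^2 = 1 / 19.8025 = 400/7921 ≈ 0.05049867

0.050499


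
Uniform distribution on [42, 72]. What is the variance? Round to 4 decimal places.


Var = (b-a)^2 / 12
(b-a)^2 = (72 - 42)^2 = 900
Var = 900/12 = 75

75.0000


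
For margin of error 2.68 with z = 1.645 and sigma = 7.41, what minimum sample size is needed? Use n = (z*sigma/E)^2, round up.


z*sigma/E = 1.645 * 7.41 / 2.68 ≈ 4.548302
(z*sigma/E)^2 ≈ 20.687053
round up: n = 21

21


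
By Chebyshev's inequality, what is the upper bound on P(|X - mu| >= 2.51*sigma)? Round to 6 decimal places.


P <= 1/k^2
k^2 = 2.51^2 = 6.3001
1/k^2 = 1 / 6.3001 ≈ 0.15872764

0.158728


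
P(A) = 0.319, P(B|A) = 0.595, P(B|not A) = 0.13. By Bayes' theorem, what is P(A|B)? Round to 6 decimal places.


P(A|B) = P(B|A)*P(A) / P(B), P(B) = P(B|A)*P(A) + P(B|not A)*P(not A)
P(B|A)*P(A) = 0.595 * 0.319 = 0.189805
P(B|not A)*P(not A) = 0.13 * 0.681 = 0.08853
P(B) = 0.189805 + 0.08853 = 0.278335
P(A|B) = 0.189805 / 0.278335 ≈ 0.68193005

0.681930


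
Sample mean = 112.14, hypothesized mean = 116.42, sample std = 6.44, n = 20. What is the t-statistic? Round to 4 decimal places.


t = (xbar - mu0) / (s/sqrt(n))
xbar - mu0 = 112.14 - 116.42 = -4.28
sqrt(20) ≈ 4.47213595
s/sqrt(n) = 6.44 / 4.47213595 ≈ 1.44002778
t = -4.28 / 1.44002778 ≈ -2.972165

-2.9722


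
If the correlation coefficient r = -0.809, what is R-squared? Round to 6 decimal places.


R^2 = r^2 = (-0.809)^2 = 0.654481

0.654481


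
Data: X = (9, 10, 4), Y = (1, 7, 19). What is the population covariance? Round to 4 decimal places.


Cov = (1/n)*sum((xi-xbar)(yi-ybar))
n = 3, xbar = 23/3 ≈ 7.666667, ybar = 27/3 = 9
sum((xi-xbar)(yi-ybar)) = -52
Cov = -52 / 3 = -52/3 ≈ -17.333333

-17.3333


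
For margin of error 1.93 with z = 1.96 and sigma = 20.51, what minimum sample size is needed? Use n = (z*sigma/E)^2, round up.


z*sigma/E = 1.96 * 20.51 / 1.93 = 100499/4825 ≈ 20.828808
(z*sigma/E)^2 ≈ 433.839255
round up: n = 434

434


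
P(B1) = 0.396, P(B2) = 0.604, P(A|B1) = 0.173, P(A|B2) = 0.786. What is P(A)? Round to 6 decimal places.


P(A) = P(A|B1)*P(B1) + P(A|B2)*P(B2)
P(A|B1)*P(B1) = 0.173 * 0.396 = 0.068508
P(A|B2)*P(B2) = 0.786 * 0.604 = 0.474744
P(A) = 0.068508 + 0.474744 = 0.543252

0.543252


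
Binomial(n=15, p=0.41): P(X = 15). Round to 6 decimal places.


P = C(n,k) * p^k * (1-p)^(n-k)
C(15,15) = 1
p^k = 0.41^15 ≈ 0.000001555098
(1-p)^(n-k) = 0.59^0 = 1
P = 1 * 0.000001555098 * 1 ≈ 0.000002

0.000002


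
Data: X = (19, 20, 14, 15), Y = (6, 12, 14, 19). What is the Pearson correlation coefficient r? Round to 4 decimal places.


r = sum((xi-xbar)(yi-ybar)) / sqrt(sum((xi-xbar)^2) * sum((yi-ybar)^2))
n = 4, xbar = 68/4 = 17, ybar = 51/4 = 12.75
Sxy = sum((xi-xbar)(yi-ybar)) = -32
Sxx = sum((xi-xbar)^2) = 26
Syy = sum((yi-ybar)^2) = 86.75
sqrt(Sxx*Syy) ≈ 47.492105
r = Sxy / sqrt(Sxx*Syy) = -32 / 47.492105 ≈ -0.673796

-0.6738
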